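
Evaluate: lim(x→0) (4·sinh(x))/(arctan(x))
This is a 0/0 indeterminate form.

Apply L'Hôpital's rule: differentiate numerator and denominator separately.
  f(x) = 4·sinh(x)   ⇒   f'(x) = 4·cosh(x)
  g(x) = atan(x)   ⇒   g'(x) = 1/(x^2 + 1)
  lim(x→0) f'(x)/g'(x) = lim(x→0) (4·cosh(x))/(1/(x^2 + 1))
  = 4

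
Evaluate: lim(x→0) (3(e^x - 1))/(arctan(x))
This is a 0/0 indeterminate form.

Apply L'Hôpital's rule: differentiate numerator and denominator separately.
  f(x) = 3·e^(x) - 3   ⇒   f'(x) = 3·e^(x)
  g(x) = atan(x)   ⇒   g'(x) = 1/(x^2 + 1)
  lim(x→0) f'(x)/g'(x) = lim(x→0) (3·e^(x))/(1/(x^2 + 1))
  = 3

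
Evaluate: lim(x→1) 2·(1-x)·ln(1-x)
This is a 0·∞ indeterminate form.

Rewrite 0·∞ as a quotient (0/0 or ∞/∞ form), then apply L'Hôpital's rule:
  lim(x→1) 2·(1-x)·ln(1-x) = 0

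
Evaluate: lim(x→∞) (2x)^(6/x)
This is an exponential indeterminate form.

For exponential indeterminate forms, take the natural log:
  Let L = lim(x→∞) (2x)^(6/x)
  Then ln(L) = lim(x→∞) [exponent × ln(base)]
  Evaluate using L'Hôpital or standard limits, then exponentiate.
  L = 1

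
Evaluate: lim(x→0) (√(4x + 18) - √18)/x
This is a standard limit.

Factor or rationalize the expression:
  lim(x→0) (√(4x + 18) - √18)/x = sqrt(2)/3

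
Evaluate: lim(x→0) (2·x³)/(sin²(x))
This is a 0/0 indeterminate form.

Apply L'Hôpital's rule: differentiate numerator and denominator separately.
  f(x) = 2·x^3   ⇒   f'(x) = 6·x^2
  g(x) = sin(x)^2   ⇒   g'(x) = 2·sin(x)·cos(x)
  lim(x→0) f'(x)/g'(x) = lim(x→0) (6·x^2)/(2·sin(x)·cos(x))
  = 0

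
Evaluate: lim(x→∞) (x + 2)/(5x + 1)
This is an ∞/∞ indeterminate form.

Apply L'Hôpital's rule: differentiate numerator and denominator separately.
  f(x) = x + 2   ⇒   f'(x) = 1
  g(x) = 5·x + 1   ⇒   g'(x) = 5
  lim(x→∞) f'(x)/g'(x) = lim(x→∞) (1)/(5)
  = 1/5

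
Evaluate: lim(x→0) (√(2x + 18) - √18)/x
This is a standard limit.

Factor or rationalize the expression:
  lim(x→0) (√(2x + 18) - √18)/x = sqrt(2)/6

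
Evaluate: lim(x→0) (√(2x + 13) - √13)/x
This is a standard limit.

Factor or rationalize the expression:
  lim(x→0) (√(2x + 13) - √13)/x = sqrt(13)/13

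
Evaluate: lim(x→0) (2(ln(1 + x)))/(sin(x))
This is a 0/0 indeterminate form.

Apply L'Hôpital's rule: differentiate numerator and denominator separately.
  f(x) = 2·ln(x + 1)   ⇒   f'(x) = 2/(x + 1)
  g(x) = sin(x)   ⇒   g'(x) = cos(x)
  lim(x→0) f'(x)/g'(x) = lim(x→0) (2/(x + 1))/(cos(x))
  = 2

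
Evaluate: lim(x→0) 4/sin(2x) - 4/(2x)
This is an ∞-∞ indeterminate form.

Combine fractions or rationalize to convert ∞-∞ to 0/0 form:
  lim(x→0) 4/sin(2x) - 4/(2x) = 0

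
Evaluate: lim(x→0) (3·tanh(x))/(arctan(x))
This is a 0/0 indeterminate form.

Apply L'Hôpital's rule: differentiate numerator and denominator separately.
  f(x) = 3·tanh(x)   ⇒   f'(x) = 3 - 3·tanh(x)^2
  g(x) = atan(x)   ⇒   g'(x) = 1/(x^2 + 1)
  lim(x→0) f'(x)/g'(x) = lim(x→0) (3 - 3·tanh(x)^2)/(1/(x^2 + 1))
  = 3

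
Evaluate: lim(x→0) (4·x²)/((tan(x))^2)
This is a 0/0 indeterminate form.

Apply L'Hôpital's rule: differentiate numerator and denominator separately.
  f(x) = 4·x^2   ⇒   f'(x) = 8·x
  g(x) = tan(x)^2   ⇒   g'(x) = (2·tan(x)^2 + 2)·tan(x)
  lim(x→0) f'(x)/g'(x) = lim(x→0) (8·x)/((2·tan(x)^2 + 2)·tan(x))
  = 4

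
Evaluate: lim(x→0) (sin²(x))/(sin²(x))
This is a 0/0 indeterminate form.

Apply L'Hôpital's rule: differentiate numerator and denominator separately.
  f(x) = sin(x)^2   ⇒   f'(x) = 2·sin(x)·cos(x)
  g(x) = sin(x)^2   ⇒   g'(x) = 2·sin(x)·cos(x)
  lim(x→0) f'(x)/g'(x) = lim(x→0) (2·sin(x)·cos(x))/(2·sin(x)·cos(x))
  = 1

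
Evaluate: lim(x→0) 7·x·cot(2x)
This is a 0·∞ indeterminate form.

Rewrite 0·∞ as a quotient (0/0 or ∞/∞ form), then apply L'Hôpital's rule:
  lim(x→0) 7·x·cot(2x) = 7/2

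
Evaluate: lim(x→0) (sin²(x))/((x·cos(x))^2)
This is a 0/0 indeterminate form.

Apply L'Hôpital's rule: differentiate numerator and denominator separately.
  f(x) = sin(x)^2   ⇒   f'(x) = 2·sin(x)·cos(x)
  g(x) = x^2·cos(x)^2   ⇒   g'(x) = -2·x^2·sin(x)·cos(x) + 2·x·cos(x)^2
  lim(x→0) f'(x)/g'(x) = lim(x→0) (2·sin(x)·cos(x))/(-2·x^2·sin(x)·cos(x) + 2·x·cos(x)^2)
  = 1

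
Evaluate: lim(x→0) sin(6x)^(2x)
This is an exponential indeterminate form.

For exponential indeterminate forms, take the natural log:
  Let L = lim(x→0) sin(6x)^(2x)
  Then ln(L) = lim(x→0) [exponent × ln(base)]
  Evaluate using L'Hôpital or standard limits, then exponentiate.
  L = 1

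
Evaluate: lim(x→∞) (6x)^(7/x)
This is an exponential indeterminate form.

For exponential indeterminate forms, take the natural log:
  Let L = lim(x→∞) (6x)^(7/x)
  Then ln(L) = lim(x→∞) [exponent × ln(base)]
  Evaluate using L'Hôpital or standard limits, then exponentiate.
  L = 1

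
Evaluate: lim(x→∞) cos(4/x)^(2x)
This is an exponential indeterminate form.

For exponential indeterminate forms, take the natural log:
  Let L = lim(x→∞) cos(4/x)^(2x)
  Then ln(L) = lim(x→∞) [exponent × ln(base)]
  Evaluate using L'Hôpital or standard limits, then exponentiate.
  L = 1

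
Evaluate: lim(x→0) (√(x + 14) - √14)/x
This is a standard limit.

Factor or rationalize the expression:
  lim(x→0) (√(x + 14) - √14)/x = sqrt(14)/28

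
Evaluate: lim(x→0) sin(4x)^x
This is an exponential indeterminate form.

For exponential indeterminate forms, take the natural log:
  Let L = lim(x→0) sin(4x)^x
  Then ln(L) = lim(x→0) [exponent × ln(base)]
  Evaluate using L'Hôpital or standard limits, then exponentiate.
  L = 1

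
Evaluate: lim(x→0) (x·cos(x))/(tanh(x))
This is a 0/0 indeterminate form.

Apply L'Hôpital's rule: differentiate numerator and denominator separately.
  f(x) = x·cos(x)   ⇒   f'(x) = -x·sin(x) + cos(x)
  g(x) = tanh(x)   ⇒   g'(x) = 1 - tanh(x)^2
  lim(x→0) f'(x)/g'(x) = lim(x→0) (-x·sin(x) + cos(x))/(1 - tanh(x)^2)
  = 1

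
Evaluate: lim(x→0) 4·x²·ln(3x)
This is a 0·∞ indeterminate form.

Rewrite 0·∞ as a quotient (0/0 or ∞/∞ form), then apply L'Hôpital's rule:
  lim(x→0) 4·x²·ln(3x) = 0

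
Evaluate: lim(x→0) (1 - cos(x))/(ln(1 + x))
This is a 0/0 indeterminate form.

Apply L'Hôpital's rule: differentiate numerator and denominator separately.
  f(x) = 1 - cos(x)   ⇒   f'(x) = sin(x)
  g(x) = ln(x + 1)   ⇒   g'(x) = 1/(x + 1)
  lim(x→0) f'(x)/g'(x) = lim(x→0) (sin(x))/(1/(x + 1))
  = 0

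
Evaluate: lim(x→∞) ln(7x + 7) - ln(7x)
This is an ∞-∞ indeterminate form.

Combine fractions or rationalize to convert ∞-∞ to 0/0 form:
  lim(x→∞) ln(7x + 7) - ln(7x) = 0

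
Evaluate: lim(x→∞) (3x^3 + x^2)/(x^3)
This is an ∞/∞ indeterminate form.

Apply L'Hôpital's rule: differentiate numerator and denominator separately.
  f(x) = 3·x^3 + x^2   ⇒   f'(x) = 9·x^2 + 2·x
  g(x) = x^3   ⇒   g'(x) = 3·x^2
  lim(x→∞) f'(x)/g'(x) = lim(x→∞) (9·x^2 + 2·x)/(3·x^2)
  = 3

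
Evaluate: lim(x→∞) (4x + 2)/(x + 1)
This is an ∞/∞ indeterminate form.

Apply L'Hôpital's rule: differentiate numerator and denominator separately.
  f(x) = 4·x + 2   ⇒   f'(x) = 4
  g(x) = x + 1   ⇒   g'(x) = 1
  lim(x→∞) f'(x)/g'(x) = lim(x→∞) (4)/(1)
  = 4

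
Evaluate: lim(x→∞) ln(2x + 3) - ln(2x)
This is an ∞-∞ indeterminate form.

Combine fractions or rationalize to convert ∞-∞ to 0/0 form:
  lim(x→∞) ln(2x + 3) - ln(2x) = 0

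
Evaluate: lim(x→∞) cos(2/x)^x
This is an exponential indeterminate form.

For exponential indeterminate forms, take the natural log:
  Let L = lim(x→∞) cos(2/x)^x
  Then ln(L) = lim(x→∞) [exponent × ln(base)]
  Evaluate using L'Hôpital or standard limits, then exponentiate.
  L = 1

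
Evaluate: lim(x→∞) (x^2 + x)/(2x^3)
This is an ∞/∞ indeterminate form.

Apply L'Hôpital's rule: differentiate numerator and denominator separately.
  f(x) = x^2 + x   ⇒   f'(x) = 2·x + 1
  g(x) = 2·x^3   ⇒   g'(x) = 6·x^2
  lim(x→∞) f'(x)/g'(x) = lim(x→∞) (2·x + 1)/(6·x^2)
  = 0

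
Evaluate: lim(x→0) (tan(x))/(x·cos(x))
This is a 0/0 indeterminate form.

Apply L'Hôpital's rule: differentiate numerator and denominator separately.
  f(x) = tan(x)   ⇒   f'(x) = tan(x)^2 + 1
  g(x) = x·cos(x)   ⇒   g'(x) = -x·sin(x) + cos(x)
  lim(x→0) f'(x)/g'(x) = lim(x→0) (tan(x)^2 + 1)/(-x·sin(x) + cos(x))
  = 1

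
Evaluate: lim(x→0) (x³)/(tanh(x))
This is a 0/0 indeterminate form.

Apply L'Hôpital's rule: differentiate numerator and denominator separately.
  f(x) = x^3   ⇒   f'(x) = 3·x^2
  g(x) = tanh(x)   ⇒   g'(x) = 1 - tanh(x)^2
  lim(x→0) f'(x)/g'(x) = lim(x→0) (3·x^2)/(1 - tanh(x)^2)
  = 0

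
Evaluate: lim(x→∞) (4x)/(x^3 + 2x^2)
This is an ∞/∞ indeterminate form.

Apply L'Hôpital's rule: differentiate numerator and denominator separately.
  f(x) = 4·x   ⇒   f'(x) = 4
  g(x) = x^3 + 2·x^2   ⇒   g'(x) = 3·x^2 + 4·x
  lim(x→∞) f'(x)/g'(x) = lim(x→∞) (4)/(3·x^2 + 4·x)
  = 0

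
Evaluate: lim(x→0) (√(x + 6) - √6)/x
This is a standard limit.

Factor or rationalize the expression:
  lim(x→0) (√(x + 6) - √6)/x = sqrt(6)/12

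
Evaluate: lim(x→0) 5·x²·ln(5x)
This is a 0·∞ indeterminate form.

Rewrite 0·∞ as a quotient (0/0 or ∞/∞ form), then apply L'Hôpital's rule:
  lim(x→0) 5·x²·ln(5x) = 0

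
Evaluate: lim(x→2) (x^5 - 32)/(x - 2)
This is a standard limit.

Factor or rationalize the expression:
  lim(x→2) (x^5 - 32)/(x - 2) = 80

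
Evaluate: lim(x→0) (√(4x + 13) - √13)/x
This is a standard limit.

Factor or rationalize the expression:
  lim(x→0) (√(4x + 13) - √13)/x = 2·sqrt(13)/13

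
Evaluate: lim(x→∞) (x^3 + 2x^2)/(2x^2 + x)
This is an ∞/∞ indeterminate form.

Apply L'Hôpital's rule: differentiate numerator and denominator separately.
  f(x) = x^3 + 2·x^2   ⇒   f'(x) = 3·x^2 + 4·x
  g(x) = 2·x^2 + x   ⇒   g'(x) = 4·x + 1
  lim(x→∞) f'(x)/g'(x) = lim(x→∞) (3·x^2 + 4·x)/(4·x + 1)
  = ∞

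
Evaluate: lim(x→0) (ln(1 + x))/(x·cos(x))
This is a 0/0 indeterminate form.

Apply L'Hôpital's rule: differentiate numerator and denominator separately.
  f(x) = ln(x + 1)   ⇒   f'(x) = 1/(x + 1)
  g(x) = x·cos(x)   ⇒   g'(x) = -x·sin(x) + cos(x)
  lim(x→0) f'(x)/g'(x) = lim(x→0) (1/(x + 1))/(-x·sin(x) + cos(x))
  = 1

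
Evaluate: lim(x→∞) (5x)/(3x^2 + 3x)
This is an ∞/∞ indeterminate form.

Apply L'Hôpital's rule: differentiate numerator and denominator separately.
  f(x) = 5·x   ⇒   f'(x) = 5
  g(x) = 3·x^2 + 3·x   ⇒   g'(x) = 6·x + 3
  lim(x→∞) f'(x)/g'(x) = lim(x→∞) (5)/(6·x + 3)
  = 0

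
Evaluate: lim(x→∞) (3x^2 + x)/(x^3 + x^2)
This is an ∞/∞ indeterminate form.

Apply L'Hôpital's rule: differentiate numerator and denominator separately.
  f(x) = 3·x^2 + x   ⇒   f'(x) = 6·x + 1
  g(x) = x^3 + x^2   ⇒   g'(x) = 3·x^2 + 2·x
  lim(x→∞) f'(x)/g'(x) = lim(x→∞) (6·x + 1)/(3·x^2 + 2·x)
  = 0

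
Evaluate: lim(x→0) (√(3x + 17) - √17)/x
This is a standard limit.

Factor or rationalize the expression:
  lim(x→0) (√(3x + 17) - √17)/x = 3·sqrt(17)/34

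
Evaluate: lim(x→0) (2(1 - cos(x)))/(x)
This is a 0/0 indeterminate form.

Apply L'Hôpital's rule: differentiate numerator and denominator separately.
  f(x) = 2 - 2·cos(x)   ⇒   f'(x) = 2·sin(x)
  g(x) = x   ⇒   g'(x) = 1
  lim(x→0) f'(x)/g'(x) = lim(x→0) (2·sin(x))/(1)
  = 0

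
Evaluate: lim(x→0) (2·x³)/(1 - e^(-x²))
This is a 0/0 indeterminate form.

Apply L'Hôpital's rule: differentiate numerator and denominator separately.
  f(x) = 2·x^3   ⇒   f'(x) = 6·x^2
  g(x) = 1 - e^(-x^2)   ⇒   g'(x) = 2·x·e^(-x^2)
  lim(x→0) f'(x)/g'(x) = lim(x→0) (6·x^2)/(2·x·e^(-x^2))
  = 0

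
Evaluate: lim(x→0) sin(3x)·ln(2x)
This is a 0·∞ indeterminate form.

Rewrite 0·∞ as a quotient (0/0 or ∞/∞ form), then apply L'Hôpital's rule:
  lim(x→0) sin(3x)·ln(2x) = 0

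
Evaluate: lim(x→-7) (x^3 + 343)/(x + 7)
This is a standard limit.

Factor or rationalize the expression:
  lim(x→-7) (x^3 + 343)/(x + 7) = 147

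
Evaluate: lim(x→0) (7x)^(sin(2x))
This is an exponential indeterminate form.

For exponential indeterminate forms, take the natural log:
  Let L = lim(x→0) (7x)^(sin(2x))
  Then ln(L) = lim(x→0) [exponent × ln(base)]
  Evaluate using L'Hôpital or standard limits, then exponentiate.
  L = 1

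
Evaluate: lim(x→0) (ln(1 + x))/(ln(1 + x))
This is a 0/0 indeterminate form.

Apply L'Hôpital's rule: differentiate numerator and denominator separately.
  f(x) = ln(x + 1)   ⇒   f'(x) = 1/(x + 1)
  g(x) = ln(x + 1)   ⇒   g'(x) = 1/(x + 1)
  lim(x→0) f'(x)/g'(x) = lim(x→0) (1/(x + 1))/(1/(x + 1))
  = 1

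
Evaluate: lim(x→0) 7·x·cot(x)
This is a 0·∞ indeterminate form.

Rewrite 0·∞ as a quotient (0/0 or ∞/∞ form), then apply L'Hôpital's rule:
  lim(x→0) 7·x·cot(x) = 7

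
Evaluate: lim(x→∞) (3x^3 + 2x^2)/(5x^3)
This is an ∞/∞ indeterminate form.

Apply L'Hôpital's rule: differentiate numerator and denominator separately.
  f(x) = 3·x^3 + 2·x^2   ⇒   f'(x) = 9·x^2 + 4·x
  g(x) = 5·x^3   ⇒   g'(x) = 15·x^2
  lim(x→∞) f'(x)/g'(x) = lim(x→∞) (9·x^2 + 4·x)/(15·x^2)
  = 3/5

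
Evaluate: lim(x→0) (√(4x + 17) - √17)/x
This is a standard limit.

Factor or rationalize the expression:
  lim(x→0) (√(4x + 17) - √17)/x = 2·sqrt(17)/17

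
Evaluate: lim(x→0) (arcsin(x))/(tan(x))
This is a 0/0 indeterminate form.

Apply L'Hôpital's rule: differentiate numerator and denominator separately.
  f(x) = asin(x)   ⇒   f'(x) = 1/sqrt(1 - x^2)
  g(x) = tan(x)   ⇒   g'(x) = tan(x)^2 + 1
  lim(x→0) f'(x)/g'(x) = lim(x→0) (1/sqrt(1 - x^2))/(tan(x)^2 + 1)
  = 1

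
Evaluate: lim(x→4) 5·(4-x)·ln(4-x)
This is a 0·∞ indeterminate form.

Rewrite 0·∞ as a quotient (0/0 or ∞/∞ form), then apply L'Hôpital's rule:
  lim(x→4) 5·(4-x)·ln(4-x) = 0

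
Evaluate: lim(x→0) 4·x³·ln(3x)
This is a 0·∞ indeterminate form.

Rewrite 0·∞ as a quotient (0/0 or ∞/∞ form), then apply L'Hôpital's rule:
  lim(x→0) 4·x³·ln(3x) = 0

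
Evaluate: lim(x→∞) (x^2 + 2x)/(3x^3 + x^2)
This is an ∞/∞ indeterminate form.

Apply L'Hôpital's rule: differentiate numerator and denominator separately.
  f(x) = x^2 + 2·x   ⇒   f'(x) = 2·x + 2
  g(x) = 3·x^3 + x^2   ⇒   g'(x) = 9·x^2 + 2·x
  lim(x→∞) f'(x)/g'(x) = lim(x→∞) (2·x + 2)/(9·x^2 + 2·x)
  = 0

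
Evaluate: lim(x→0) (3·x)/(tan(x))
This is a 0/0 indeterminate form.

Apply L'Hôpital's rule: differentiate numerator and denominator separately.
  f(x) = 3·x   ⇒   f'(x) = 3
  g(x) = tan(x)   ⇒   g'(x) = tan(x)^2 + 1
  lim(x→0) f'(x)/g'(x) = lim(x→0) (3)/(tan(x)^2 + 1)
  = 3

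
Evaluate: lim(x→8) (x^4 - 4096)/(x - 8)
This is a standard limit.

Factor or rationalize the expression:
  lim(x→8) (x^4 - 4096)/(x - 8) = 2048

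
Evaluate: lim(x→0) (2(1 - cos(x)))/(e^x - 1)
This is a 0/0 indeterminate form.

Apply L'Hôpital's rule: differentiate numerator and denominator separately.
  f(x) = 2 - 2·cos(x)   ⇒   f'(x) = 2·sin(x)
  g(x) = e^(x) - 1   ⇒   g'(x) = e^(x)
  lim(x→0) f'(x)/g'(x) = lim(x→0) (2·sin(x))/(e^(x))
  = 0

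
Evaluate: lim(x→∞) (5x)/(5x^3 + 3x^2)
This is an ∞/∞ indeterminate form.

Apply L'Hôpital's rule: differentiate numerator and denominator separately.
  f(x) = 5·x   ⇒   f'(x) = 5
  g(x) = 5·x^3 + 3·x^2   ⇒   g'(x) = 15·x^2 + 6·x
  lim(x→∞) f'(x)/g'(x) = lim(x→∞) (5)/(15·x^2 + 6·x)
  = 0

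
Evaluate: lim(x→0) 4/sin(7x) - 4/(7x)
This is an ∞-∞ indeterminate form.

Combine fractions or rationalize to convert ∞-∞ to 0/0 form:
  lim(x→0) 4/sin(7x) - 4/(7x) = 0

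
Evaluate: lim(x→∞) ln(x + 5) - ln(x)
This is an ∞-∞ indeterminate form.

Combine fractions or rationalize to convert ∞-∞ to 0/0 form:
  lim(x→∞) ln(x + 5) - ln(x) = 0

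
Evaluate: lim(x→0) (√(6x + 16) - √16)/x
This is a standard limit.

Factor or rationalize the expression:
  lim(x→0) (√(6x + 16) - √16)/x = 3/4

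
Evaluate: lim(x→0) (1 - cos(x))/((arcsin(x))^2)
This is a 0/0 indeterminate form.

Apply L'Hôpital's rule: differentiate numerator and denominator separately.
  f(x) = 1 - cos(x)   ⇒   f'(x) = sin(x)
  g(x) = asin(x)^2   ⇒   g'(x) = 2·asin(x)/sqrt(1 - x^2)
  lim(x→0) f'(x)/g'(x) = lim(x→0) (sin(x))/(2·asin(x)/sqrt(1 - x^2))
  = 1/2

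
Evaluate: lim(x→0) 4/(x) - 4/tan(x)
This is an ∞-∞ indeterminate form.

Combine fractions or rationalize to convert ∞-∞ to 0/0 form:
  lim(x→0) 4/(x) - 4/tan(x) = 0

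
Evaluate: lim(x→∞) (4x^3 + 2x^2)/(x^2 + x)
This is an ∞/∞ indeterminate form.

Apply L'Hôpital's rule: differentiate numerator and denominator separately.
  f(x) = 4·x^3 + 2·x^2   ⇒   f'(x) = 12·x^2 + 4·x
  g(x) = x^2 + x   ⇒   g'(x) = 2·x + 1
  lim(x→∞) f'(x)/g'(x) = lim(x→∞) (12·x^2 + 4·x)/(2·x + 1)
  = ∞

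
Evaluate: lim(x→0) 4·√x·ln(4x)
This is a 0·∞ indeterminate form.

Rewrite 0·∞ as a quotient (0/0 or ∞/∞ form), then apply L'Hôpital's rule:
  lim(x→0) 4·√x·ln(4x) = 0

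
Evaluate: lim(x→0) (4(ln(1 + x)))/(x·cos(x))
This is a 0/0 indeterminate form.

Apply L'Hôpital's rule: differentiate numerator and denominator separately.
  f(x) = 4·ln(x + 1)   ⇒   f'(x) = 4/(x + 1)
  g(x) = x·cos(x)   ⇒   g'(x) = -x·sin(x) + cos(x)
  lim(x→0) f'(x)/g'(x) = lim(x→0) (4/(x + 1))/(-x·sin(x) + cos(x))
  = 4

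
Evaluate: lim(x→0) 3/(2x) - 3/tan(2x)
This is an ∞-∞ indeterminate form.

Combine fractions or rationalize to convert ∞-∞ to 0/0 form:
  lim(x→0) 3/(2x) - 3/tan(2x) = 0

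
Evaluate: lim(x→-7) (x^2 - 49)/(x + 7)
This is a standard limit.

Factor or rationalize the expression:
  lim(x→-7) (x^2 - 49)/(x + 7) = -14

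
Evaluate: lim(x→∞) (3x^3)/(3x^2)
This is an ∞/∞ indeterminate form.

Apply L'Hôpital's rule: differentiate numerator and denominator separately.
  f(x) = 3·x^3   ⇒   f'(x) = 9·x^2
  g(x) = 3·x^2   ⇒   g'(x) = 6·x
  lim(x→∞) f'(x)/g'(x) = lim(x→∞) (9·x^2)/(6·x)
  = ∞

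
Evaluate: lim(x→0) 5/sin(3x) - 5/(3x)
This is an ∞-∞ indeterminate form.

Combine fractions or rationalize to convert ∞-∞ to 0/0 form:
  lim(x→0) 5/sin(3x) - 5/(3x) = 0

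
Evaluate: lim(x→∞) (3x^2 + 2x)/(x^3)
This is an ∞/∞ indeterminate form.

Apply L'Hôpital's rule: differentiate numerator and denominator separately.
  f(x) = 3·x^2 + 2·x   ⇒   f'(x) = 6·x + 2
  g(x) = x^3   ⇒   g'(x) = 3·x^2
  lim(x→∞) f'(x)/g'(x) = lim(x→∞) (6·x + 2)/(3·x^2)
  = 0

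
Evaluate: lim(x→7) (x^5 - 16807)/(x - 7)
This is a standard limit.

Factor or rationalize the expression:
  lim(x→7) (x^5 - 16807)/(x - 7) = 12005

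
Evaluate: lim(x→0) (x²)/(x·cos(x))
This is a 0/0 indeterminate form.

Apply L'Hôpital's rule: differentiate numerator and denominator separately.
  f(x) = x^2   ⇒   f'(x) = 2·x
  g(x) = x·cos(x)   ⇒   g'(x) = -x·sin(x) + cos(x)
  lim(x→0) f'(x)/g'(x) = lim(x→0) (2·x)/(-x·sin(x) + cos(x))
  = 0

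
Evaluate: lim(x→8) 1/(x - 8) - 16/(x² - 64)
This is an ∞-∞ indeterminate form.

Combine fractions or rationalize to convert ∞-∞ to 0/0 form:
  lim(x→8) 1/(x - 8) - 16/(x² - 64) = 1/16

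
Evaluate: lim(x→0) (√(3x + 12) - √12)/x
This is a standard limit.

Factor or rationalize the expression:
  lim(x→0) (√(3x + 12) - √12)/x = sqrt(3)/4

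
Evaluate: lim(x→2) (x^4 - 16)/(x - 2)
This is a standard limit.

Factor or rationalize the expression:
  lim(x→2) (x^4 - 16)/(x - 2) = 32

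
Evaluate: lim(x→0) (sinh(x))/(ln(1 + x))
This is a 0/0 indeterminate form.

Apply L'Hôpital's rule: differentiate numerator and denominator separately.
  f(x) = sinh(x)   ⇒   f'(x) = cosh(x)
  g(x) = ln(x + 1)   ⇒   g'(x) = 1/(x + 1)
  lim(x→0) f'(x)/g'(x) = lim(x→0) (cosh(x))/(1/(x + 1))
  = 1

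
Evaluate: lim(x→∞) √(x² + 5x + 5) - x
This is an ∞-∞ indeterminate form.

Combine fractions or rationalize to convert ∞-∞ to 0/0 form:
  lim(x→∞) √(x² + 5x + 5) - x = 5/2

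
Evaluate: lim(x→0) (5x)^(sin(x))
This is an exponential indeterminate form.

For exponential indeterminate forms, take the natural log:
  Let L = lim(x→0) (5x)^(sin(x))
  Then ln(L) = lim(x→0) [exponent × ln(base)]
  Evaluate using L'Hôpital or standard limits, then exponentiate.
  L = 1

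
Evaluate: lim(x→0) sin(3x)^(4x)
This is an exponential indeterminate form.

For exponential indeterminate forms, take the natural log:
  Let L = lim(x→0) sin(3x)^(4x)
  Then ln(L) = lim(x→0) [exponent × ln(base)]
  Evaluate using L'Hôpital or standard limits, then exponentiate.
  L = 1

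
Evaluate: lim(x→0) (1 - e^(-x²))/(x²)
This is a 0/0 indeterminate form.

Apply L'Hôpital's rule: differentiate numerator and denominator separately.
  f(x) = 1 - e^(-x^2)   ⇒   f'(x) = 2·x·e^(-x^2)
  g(x) = x^2   ⇒   g'(x) = 2·x
  lim(x→0) f'(x)/g'(x) = lim(x→0) (2·x·e^(-x^2))/(2·x)
  = 1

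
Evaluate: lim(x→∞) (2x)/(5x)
This is an ∞/∞ indeterminate form.

Apply L'Hôpital's rule: differentiate numerator and denominator separately.
  f(x) = 2·x   ⇒   f'(x) = 2
  g(x) = 5·x   ⇒   g'(x) = 5
  lim(x→∞) f'(x)/g'(x) = lim(x→∞) (2)/(5)
  = 2/5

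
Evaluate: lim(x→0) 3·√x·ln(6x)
This is a 0·∞ indeterminate form.

Rewrite 0·∞ as a quotient (0/0 or ∞/∞ form), then apply L'Hôpital's rule:
  lim(x→0) 3·√x·ln(6x) = 0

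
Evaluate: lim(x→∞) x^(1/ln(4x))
This is an exponential indeterminate form.

For exponential indeterminate forms, take the natural log:
  Let L = lim(x→∞) x^(1/ln(4x))
  Then ln(L) = lim(x→∞) [exponent × ln(base)]
  Evaluate using L'Hôpital or standard limits, then exponentiate.
  L = e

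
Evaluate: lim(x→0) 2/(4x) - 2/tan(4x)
This is an ∞-∞ indeterminate form.

Combine fractions or rationalize to convert ∞-∞ to 0/0 form:
  lim(x→0) 2/(4x) - 2/tan(4x) = 0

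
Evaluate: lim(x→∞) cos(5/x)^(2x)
This is an exponential indeterminate form.

For exponential indeterminate forms, take the natural log:
  Let L = lim(x→∞) cos(5/x)^(2x)
  Then ln(L) = lim(x→∞) [exponent × ln(base)]
  Evaluate using L'Hôpital or standard limits, then exponentiate.
  L = 1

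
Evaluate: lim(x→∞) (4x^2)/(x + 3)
This is an ∞/∞ indeterminate form.

Apply L'Hôpital's rule: differentiate numerator and denominator separately.
  f(x) = 4·x^2   ⇒   f'(x) = 8·x
  g(x) = x + 3   ⇒   g'(x) = 1
  lim(x→∞) f'(x)/g'(x) = lim(x→∞) (8·x)/(1)
  = ∞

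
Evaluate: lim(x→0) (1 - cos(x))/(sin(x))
This is a 0/0 indeterminate form.

Apply L'Hôpital's rule: differentiate numerator and denominator separately.
  f(x) = 1 - cos(x)   ⇒   f'(x) = sin(x)
  g(x) = sin(x)   ⇒   g'(x) = cos(x)
  lim(x→0) f'(x)/g'(x) = lim(x→0) (sin(x))/(cos(x))
  = 0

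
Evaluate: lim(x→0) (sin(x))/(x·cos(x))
This is a 0/0 indeterminate form.

Apply L'Hôpital's rule: differentiate numerator and denominator separately.
  f(x) = sin(x)   ⇒   f'(x) = cos(x)
  g(x) = x·cos(x)   ⇒   g'(x) = -x·sin(x) + cos(x)
  lim(x→0) f'(x)/g'(x) = lim(x→0) (cos(x))/(-x·sin(x) + cos(x))
  = 1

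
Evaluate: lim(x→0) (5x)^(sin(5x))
This is an exponential indeterminate form.

For exponential indeterminate forms, take the natural log:
  Let L = lim(x→0) (5x)^(sin(5x))
  Then ln(L) = lim(x→0) [exponent × ln(base)]
  Evaluate using L'Hôpital or standard limits, then exponentiate.
  L = 1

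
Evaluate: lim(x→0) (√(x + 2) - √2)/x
This is a standard limit.

Factor or rationalize the expression:
  lim(x→0) (√(x + 2) - √2)/x = sqrt(2)/4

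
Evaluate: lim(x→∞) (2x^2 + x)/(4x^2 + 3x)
This is an ∞/∞ indeterminate form.

Apply L'Hôpital's rule: differentiate numerator and denominator separately.
  f(x) = 2·x^2 + x   ⇒   f'(x) = 4·x + 1
  g(x) = 4·x^2 + 3·x   ⇒   g'(x) = 8·x + 3
  lim(x→∞) f'(x)/g'(x) = lim(x→∞) (4·x + 1)/(8·x + 3)
  = 1/2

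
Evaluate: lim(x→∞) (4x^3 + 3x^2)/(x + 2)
This is an ∞/∞ indeterminate form.

Apply L'Hôpital's rule: differentiate numerator and denominator separately.
  f(x) = 4·x^3 + 3·x^2   ⇒   f'(x) = 12·x^2 + 6·x
  g(x) = x + 2   ⇒   g'(x) = 1
  lim(x→∞) f'(x)/g'(x) = lim(x→∞) (12·x^2 + 6·x)/(1)
  = ∞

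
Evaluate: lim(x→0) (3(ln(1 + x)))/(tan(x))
This is a 0/0 indeterminate form.

Apply L'Hôpital's rule: differentiate numerator and denominator separately.
  f(x) = 3·ln(x + 1)   ⇒   f'(x) = 3/(x + 1)
  g(x) = tan(x)   ⇒   g'(x) = tan(x)^2 + 1
  lim(x→0) f'(x)/g'(x) = lim(x→0) (3/(x + 1))/(tan(x)^2 + 1)
  = 3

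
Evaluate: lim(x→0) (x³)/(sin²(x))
This is a 0/0 indeterminate form.

Apply L'Hôpital's rule: differentiate numerator and denominator separately.
  f(x) = x^3   ⇒   f'(x) = 3·x^2
  g(x) = sin(x)^2   ⇒   g'(x) = 2·sin(x)·cos(x)
  lim(x→0) f'(x)/g'(x) = lim(x→0) (3·x^2)/(2·sin(x)·cos(x))
  = 0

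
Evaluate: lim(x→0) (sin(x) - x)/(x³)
This is a 0/0 indeterminate form.

Apply L'Hôpital's rule: differentiate numerator and denominator separately.
  f(x) = -x + sin(x)   ⇒   f'(x) = cos(x) - 1
  g(x) = x^3   ⇒   g'(x) = 3·x^2
  lim(x→0) f'(x)/g'(x) = lim(x→0) (cos(x) - 1)/(3·x^2)
  = -1/6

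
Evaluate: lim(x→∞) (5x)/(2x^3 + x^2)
This is an ∞/∞ indeterminate form.

Apply L'Hôpital's rule: differentiate numerator and denominator separately.
  f(x) = 5·x   ⇒   f'(x) = 5
  g(x) = 2·x^3 + x^2   ⇒   g'(x) = 6·x^2 + 2·x
  lim(x→∞) f'(x)/g'(x) = lim(x→∞) (5)/(6·x^2 + 2·x)
  = 0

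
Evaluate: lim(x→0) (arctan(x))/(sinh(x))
This is a 0/0 indeterminate form.

Apply L'Hôpital's rule: differentiate numerator and denominator separately.
  f(x) = atan(x)   ⇒   f'(x) = 1/(x^2 + 1)
  g(x) = sinh(x)   ⇒   g'(x) = cosh(x)
  lim(x→0) f'(x)/g'(x) = lim(x→0) (1/(x^2 + 1))/(cosh(x))
  = 1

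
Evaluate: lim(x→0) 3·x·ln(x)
This is a 0·∞ indeterminate form.

Rewrite 0·∞ as a quotient (0/0 or ∞/∞ form), then apply L'Hôpital's rule:
  lim(x→0) 3·x·ln(x) = 0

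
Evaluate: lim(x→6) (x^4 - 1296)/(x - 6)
This is a standard limit.

Factor or rationalize the expression:
  lim(x→6) (x^4 - 1296)/(x - 6) = 864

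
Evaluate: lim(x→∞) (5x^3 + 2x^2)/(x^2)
This is an ∞/∞ indeterminate form.

Apply L'Hôpital's rule: differentiate numerator and denominator separately.
  f(x) = 5·x^3 + 2·x^2   ⇒   f'(x) = 15·x^2 + 4·x
  g(x) = x^2   ⇒   g'(x) = 2·x
  lim(x→∞) f'(x)/g'(x) = lim(x→∞) (15·x^2 + 4·x)/(2·x)
  = ∞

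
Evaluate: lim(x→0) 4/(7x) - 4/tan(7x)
This is an ∞-∞ indeterminate form.

Combine fractions or rationalize to convert ∞-∞ to 0/0 form:
  lim(x→0) 4/(7x) - 4/tan(7x) = 0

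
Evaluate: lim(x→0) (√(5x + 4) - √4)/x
This is a standard limit.

Factor or rationalize the expression:
  lim(x→0) (√(5x + 4) - √4)/x = 5/4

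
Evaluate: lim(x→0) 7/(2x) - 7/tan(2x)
This is an ∞-∞ indeterminate form.

Combine fractions or rationalize to convert ∞-∞ to 0/0 form:
  lim(x→0) 7/(2x) - 7/tan(2x) = 0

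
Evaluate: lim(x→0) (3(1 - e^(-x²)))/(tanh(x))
This is a 0/0 indeterminate form.

Apply L'Hôpital's rule: differentiate numerator and denominator separately.
  f(x) = 3 - 3·e^(-x^2)   ⇒   f'(x) = 6·x·e^(-x^2)
  g(x) = tanh(x)   ⇒   g'(x) = 1 - tanh(x)^2
  lim(x→0) f'(x)/g'(x) = lim(x→0) (6·x·e^(-x^2))/(1 - tanh(x)^2)
  = 0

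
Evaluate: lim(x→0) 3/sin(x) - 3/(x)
This is an ∞-∞ indeterminate form.

Combine fractions or rationalize to convert ∞-∞ to 0/0 form:
  lim(x→0) 3/sin(x) - 3/(x) = 0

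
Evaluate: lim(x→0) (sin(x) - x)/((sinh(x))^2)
This is a 0/0 indeterminate form.

Apply L'Hôpital's rule: differentiate numerator and denominator separately.
  f(x) = -x + sin(x)   ⇒   f'(x) = cos(x) - 1
  g(x) = sinh(x)^2   ⇒   g'(x) = 2·sinh(x)·cosh(x)
  lim(x→0) f'(x)/g'(x) = lim(x→0) (cos(x) - 1)/(2·sinh(x)·cosh(x))
  = 0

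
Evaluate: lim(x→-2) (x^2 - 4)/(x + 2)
This is a standard limit.

Factor or rationalize the expression:
  lim(x→-2) (x^2 - 4)/(x + 2) = -4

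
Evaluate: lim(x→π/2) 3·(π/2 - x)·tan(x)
This is a 0·∞ indeterminate form.

Rewrite 0·∞ as a quotient (0/0 or ∞/∞ form), then apply L'Hôpital's rule:
  lim(x→π/2) 3·(π/2 - x)·tan(x) = 3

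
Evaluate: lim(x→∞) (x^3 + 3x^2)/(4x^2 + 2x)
This is an ∞/∞ indeterminate form.

Apply L'Hôpital's rule: differentiate numerator and denominator separately.
  f(x) = x^3 + 3·x^2   ⇒   f'(x) = 3·x^2 + 6·x
  g(x) = 4·x^2 + 2·x   ⇒   g'(x) = 8·x + 2
  lim(x→∞) f'(x)/g'(x) = lim(x→∞) (3·x^2 + 6·x)/(8·x + 2)
  = ∞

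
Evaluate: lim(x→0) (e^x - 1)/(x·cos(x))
This is a 0/0 indeterminate form.

Apply L'Hôpital's rule: differentiate numerator and denominator separately.
  f(x) = e^(x) - 1   ⇒   f'(x) = e^(x)
  g(x) = x·cos(x)   ⇒   g'(x) = -x·sin(x) + cos(x)
  lim(x→0) f'(x)/g'(x) = lim(x→0) (e^(x))/(-x·sin(x) + cos(x))
  = 1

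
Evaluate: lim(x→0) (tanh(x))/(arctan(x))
This is a 0/0 indeterminate form.

Apply L'Hôpital's rule: differentiate numerator and denominator separately.
  f(x) = tanh(x)   ⇒   f'(x) = 1 - tanh(x)^2
  g(x) = atan(x)   ⇒   g'(x) = 1/(x^2 + 1)
  lim(x→0) f'(x)/g'(x) = lim(x→0) (1 - tanh(x)^2)/(1/(x^2 + 1))
  = 1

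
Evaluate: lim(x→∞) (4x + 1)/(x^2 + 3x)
This is an ∞/∞ indeterminate form.

Apply L'Hôpital's rule: differentiate numerator and denominator separately.
  f(x) = 4·x + 1   ⇒   f'(x) = 4
  g(x) = x^2 + 3·x   ⇒   g'(x) = 2·x + 3
  lim(x→∞) f'(x)/g'(x) = lim(x→∞) (4)/(2·x + 3)
  = 0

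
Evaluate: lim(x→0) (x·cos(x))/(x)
This is a 0/0 indeterminate form.

Apply L'Hôpital's rule: differentiate numerator and denominator separately.
  f(x) = x·cos(x)   ⇒   f'(x) = -x·sin(x) + cos(x)
  g(x) = x   ⇒   g'(x) = 1
  lim(x→0) f'(x)/g'(x) = lim(x→0) (-x·sin(x) + cos(x))/(1)
  = 1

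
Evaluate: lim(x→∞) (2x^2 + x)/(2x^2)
This is an ∞/∞ indeterminate form.

Apply L'Hôpital's rule: differentiate numerator and denominator separately.
  f(x) = 2·x^2 + x   ⇒   f'(x) = 4·x + 1
  g(x) = 2·x^2   ⇒   g'(x) = 4·x
  lim(x→∞) f'(x)/g'(x) = lim(x→∞) (4·x + 1)/(4·x)
  = 1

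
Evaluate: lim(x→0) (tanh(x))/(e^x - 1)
This is a 0/0 indeterminate form.

Apply L'Hôpital's rule: differentiate numerator and denominator separately.
  f(x) = tanh(x)   ⇒   f'(x) = 1 - tanh(x)^2
  g(x) = e^(x) - 1   ⇒   g'(x) = e^(x)
  lim(x→0) f'(x)/g'(x) = lim(x→0) (1 - tanh(x)^2)/(e^(x))
  = 1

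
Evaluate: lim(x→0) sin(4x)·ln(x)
This is a 0·∞ indeterminate form.

Rewrite 0·∞ as a quotient (0/0 or ∞/∞ form), then apply L'Hôpital's rule:
  lim(x→0) sin(4x)·ln(x) = 0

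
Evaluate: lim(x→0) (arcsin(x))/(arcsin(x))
This is a 0/0 indeterminate form.

Apply L'Hôpital's rule: differentiate numerator and denominator separately.
  f(x) = asin(x)   ⇒   f'(x) = 1/sqrt(1 - x^2)
  g(x) = asin(x)   ⇒   g'(x) = 1/sqrt(1 - x^2)
  lim(x→0) f'(x)/g'(x) = lim(x→0) (1/sqrt(1 - x^2))/(1/sqrt(1 - x^2))
  = 1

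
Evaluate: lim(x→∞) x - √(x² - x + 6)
This is an ∞-∞ indeterminate form.

Combine fractions or rationalize to convert ∞-∞ to 0/0 form:
  lim(x→∞) x - √(x² - x + 6) = 1/2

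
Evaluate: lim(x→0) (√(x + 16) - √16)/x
This is a standard limit.

Factor or rationalize the expression:
  lim(x→0) (√(x + 16) - √16)/x = 1/8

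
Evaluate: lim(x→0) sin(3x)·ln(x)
This is a 0·∞ indeterminate form.

Rewrite 0·∞ as a quotient (0/0 or ∞/∞ form), then apply L'Hôpital's rule:
  lim(x→0) sin(3x)·ln(x) = 0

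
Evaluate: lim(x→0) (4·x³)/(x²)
This is a 0/0 indeterminate form.

Apply L'Hôpital's rule: differentiate numerator and denominator separately.
  f(x) = 4·x^3   ⇒   f'(x) = 12·x^2
  g(x) = x^2   ⇒   g'(x) = 2·x
  lim(x→0) f'(x)/g'(x) = lim(x→0) (12·x^2)/(2·x)
  = 0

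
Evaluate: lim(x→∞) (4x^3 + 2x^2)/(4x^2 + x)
This is an ∞/∞ indeterminate form.

Apply L'Hôpital's rule: differentiate numerator and denominator separately.
  f(x) = 4·x^3 + 2·x^2   ⇒   f'(x) = 12·x^2 + 4·x
  g(x) = 4·x^2 + x   ⇒   g'(x) = 8·x + 1
  lim(x→∞) f'(x)/g'(x) = lim(x→∞) (12·x^2 + 4·x)/(8·x + 1)
  = ∞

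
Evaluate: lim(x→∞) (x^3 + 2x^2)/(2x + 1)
This is an ∞/∞ indeterminate form.

Apply L'Hôpital's rule: differentiate numerator and denominator separately.
  f(x) = x^3 + 2·x^2   ⇒   f'(x) = 3·x^2 + 4·x
  g(x) = 2·x + 1   ⇒   g'(x) = 2
  lim(x→∞) f'(x)/g'(x) = lim(x→∞) (3·x^2 + 4·x)/(2)
  = ∞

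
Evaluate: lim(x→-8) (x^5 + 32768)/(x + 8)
This is a standard limit.

Factor or rationalize the expression:
  lim(x→-8) (x^5 + 32768)/(x + 8) = 20480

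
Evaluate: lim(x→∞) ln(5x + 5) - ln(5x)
This is an ∞-∞ indeterminate form.

Combine fractions or rationalize to convert ∞-∞ to 0/0 form:
  lim(x→∞) ln(5x + 5) - ln(5x) = 0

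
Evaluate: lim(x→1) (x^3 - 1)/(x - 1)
This is a standard limit.

Factor or rationalize the expression:
  lim(x→1) (x^3 - 1)/(x - 1) = 3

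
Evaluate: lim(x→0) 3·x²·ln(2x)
This is a 0·∞ indeterminate form.

Rewrite 0·∞ as a quotient (0/0 or ∞/∞ form), then apply L'Hôpital's rule:
  lim(x→0) 3·x²·ln(2x) = 0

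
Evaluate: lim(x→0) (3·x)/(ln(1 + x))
This is a 0/0 indeterminate form.

Apply L'Hôpital's rule: differentiate numerator and denominator separately.
  f(x) = 3·x   ⇒   f'(x) = 3
  g(x) = ln(x + 1)   ⇒   g'(x) = 1/(x + 1)
  lim(x→0) f'(x)/g'(x) = lim(x→0) (3)/(1/(x + 1))
  = 3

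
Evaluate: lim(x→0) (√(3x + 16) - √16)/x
This is a standard limit.

Factor or rationalize the expression:
  lim(x→0) (√(3x + 16) - √16)/x = 3/8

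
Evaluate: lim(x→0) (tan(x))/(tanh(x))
This is a 0/0 indeterminate form.

Apply L'Hôpital's rule: differentiate numerator and denominator separately.
  f(x) = tan(x)   ⇒   f'(x) = tan(x)^2 + 1
  g(x) = tanh(x)   ⇒   g'(x) = 1 - tanh(x)^2
  lim(x→0) f'(x)/g'(x) = lim(x→0) (tan(x)^2 + 1)/(1 - tanh(x)^2)
  = 1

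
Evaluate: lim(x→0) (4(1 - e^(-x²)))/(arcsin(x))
This is a 0/0 indeterminate form.

Apply L'Hôpital's rule: differentiate numerator and denominator separately.
  f(x) = 4 - 4·e^(-x^2)   ⇒   f'(x) = 8·x·e^(-x^2)
  g(x) = asin(x)   ⇒   g'(x) = 1/sqrt(1 - x^2)
  lim(x→0) f'(x)/g'(x) = lim(x→0) (8·x·e^(-x^2))/(1/sqrt(1 - x^2))
  = 0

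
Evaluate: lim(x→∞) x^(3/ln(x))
This is an exponential indeterminate form.

For exponential indeterminate forms, take the natural log:
  Let L = lim(x→∞) x^(3/ln(x))
  Then ln(L) = lim(x→∞) [exponent × ln(base)]
  Evaluate using L'Hôpital or standard limits, then exponentiate.
  L = e^(3)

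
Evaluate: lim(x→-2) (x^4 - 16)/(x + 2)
This is a standard limit.

Factor or rationalize the expression:
  lim(x→-2) (x^4 - 16)/(x + 2) = -32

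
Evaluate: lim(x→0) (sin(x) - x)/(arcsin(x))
This is a 0/0 indeterminate form.

Apply L'Hôpital's rule: differentiate numerator and denominator separately.
  f(x) = -x + sin(x)   ⇒   f'(x) = cos(x) - 1
  g(x) = asin(x)   ⇒   g'(x) = 1/sqrt(1 - x^2)
  lim(x→0) f'(x)/g'(x) = lim(x→0) (cos(x) - 1)/(1/sqrt(1 - x^2))
  = 0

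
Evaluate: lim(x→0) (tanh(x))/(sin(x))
This is a 0/0 indeterminate form.

Apply L'Hôpital's rule: differentiate numerator and denominator separately.
  f(x) = tanh(x)   ⇒   f'(x) = 1 - tanh(x)^2
  g(x) = sin(x)   ⇒   g'(x) = cos(x)
  lim(x→0) f'(x)/g'(x) = lim(x→0) (1 - tanh(x)^2)/(cos(x))
  = 1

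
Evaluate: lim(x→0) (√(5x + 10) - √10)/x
This is a standard limit.

Factor or rationalize the expression:
  lim(x→0) (√(5x + 10) - √10)/x = sqrt(10)/4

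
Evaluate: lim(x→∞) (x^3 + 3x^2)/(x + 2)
This is an ∞/∞ indeterminate form.

Apply L'Hôpital's rule: differentiate numerator and denominator separately.
  f(x) = x^3 + 3·x^2   ⇒   f'(x) = 3·x^2 + 6·x
  g(x) = x + 2   ⇒   g'(x) = 1
  lim(x→∞) f'(x)/g'(x) = lim(x→∞) (3·x^2 + 6·x)/(1)
  = ∞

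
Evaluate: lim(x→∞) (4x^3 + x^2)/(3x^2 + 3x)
This is an ∞/∞ indeterminate form.

Apply L'Hôpital's rule: differentiate numerator and denominator separately.
  f(x) = 4·x^3 + x^2   ⇒   f'(x) = 12·x^2 + 2·x
  g(x) = 3·x^2 + 3·x   ⇒   g'(x) = 6·x + 3
  lim(x→∞) f'(x)/g'(x) = lim(x→∞) (12·x^2 + 2·x)/(6·x + 3)
  = ∞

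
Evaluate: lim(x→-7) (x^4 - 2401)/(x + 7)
This is a standard limit.

Factor or rationalize the expression:
  lim(x→-7) (x^4 - 2401)/(x + 7) = -1372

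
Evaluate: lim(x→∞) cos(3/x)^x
This is an exponential indeterminate form.

For exponential indeterminate forms, take the natural log:
  Let L = lim(x→∞) cos(3/x)^x
  Then ln(L) = lim(x→∞) [exponent × ln(base)]
  Evaluate using L'Hôpital or standard limits, then exponentiate.
  L = 1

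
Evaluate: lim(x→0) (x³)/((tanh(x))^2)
This is a 0/0 indeterminate form.

Apply L'Hôpital's rule: differentiate numerator and denominator separately.
  f(x) = x^3   ⇒   f'(x) = 3·x^2
  g(x) = tanh(x)^2   ⇒   g'(x) = (2 - 2·tanh(x)^2)·tanh(x)
  lim(x→0) f'(x)/g'(x) = lim(x→0) (3·x^2)/((2 - 2·tanh(x)^2)·tanh(x))
  = 0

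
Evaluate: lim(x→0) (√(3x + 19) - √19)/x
This is a standard limit.

Factor or rationalize the expression:
  lim(x→0) (√(3x + 19) - √19)/x = 3·sqrt(19)/38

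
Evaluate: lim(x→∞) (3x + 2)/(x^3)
This is an ∞/∞ indeterminate form.

Apply L'Hôpital's rule: differentiate numerator and denominator separately.
  f(x) = 3·x + 2   ⇒   f'(x) = 3
  g(x) = x^3   ⇒   g'(x) = 3·x^2
  lim(x→∞) f'(x)/g'(x) = lim(x→∞) (3)/(3·x^2)
  = 0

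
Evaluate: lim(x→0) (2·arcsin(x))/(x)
This is a 0/0 indeterminate form.

Apply L'Hôpital's rule: differentiate numerator and denominator separately.
  f(x) = 2·asin(x)   ⇒   f'(x) = 2/sqrt(1 - x^2)
  g(x) = x   ⇒   g'(x) = 1
  lim(x→0) f'(x)/g'(x) = lim(x→0) (2/sqrt(1 - x^2))/(1)
  = 2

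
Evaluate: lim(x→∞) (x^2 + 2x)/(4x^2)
This is an ∞/∞ indeterminate form.

Apply L'Hôpital's rule: differentiate numerator and denominator separately.
  f(x) = x^2 + 2·x   ⇒   f'(x) = 2·x + 2
  g(x) = 4·x^2   ⇒   g'(x) = 8·x
  lim(x→∞) f'(x)/g'(x) = lim(x→∞) (2·x + 2)/(8·x)
  = 1/4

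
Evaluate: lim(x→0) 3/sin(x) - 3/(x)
This is an ∞-∞ indeterminate form.

Combine fractions or rationalize to convert ∞-∞ to 0/0 form:
  lim(x→0) 3/sin(x) - 3/(x) = 0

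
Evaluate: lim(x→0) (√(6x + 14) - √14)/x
This is a standard limit.

Factor or rationalize the expression:
  lim(x→0) (√(6x + 14) - √14)/x = 3·sqrt(14)/14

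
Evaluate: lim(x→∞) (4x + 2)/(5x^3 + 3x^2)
This is an ∞/∞ indeterminate form.

Apply L'Hôpital's rule: differentiate numerator and denominator separately.
  f(x) = 4·x + 2   ⇒   f'(x) = 4
  g(x) = 5·x^3 + 3·x^2   ⇒   g'(x) = 15·x^2 + 6·x
  lim(x→∞) f'(x)/g'(x) = lim(x→∞) (4)/(15·x^2 + 6·x)
  = 0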